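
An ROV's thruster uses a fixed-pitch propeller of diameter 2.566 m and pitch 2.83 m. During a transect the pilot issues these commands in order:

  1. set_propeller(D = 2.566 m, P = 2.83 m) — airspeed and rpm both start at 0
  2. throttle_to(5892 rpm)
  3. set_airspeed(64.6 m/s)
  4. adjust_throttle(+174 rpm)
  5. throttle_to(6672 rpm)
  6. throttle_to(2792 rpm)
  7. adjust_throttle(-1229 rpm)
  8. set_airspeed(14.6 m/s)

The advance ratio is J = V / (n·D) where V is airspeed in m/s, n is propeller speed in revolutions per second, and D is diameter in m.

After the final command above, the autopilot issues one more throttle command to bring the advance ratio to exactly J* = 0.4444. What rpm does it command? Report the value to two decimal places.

rpm = 768.20

set_propeller: D = 2.566 m, P = 2.83 m (p = P/D = 1.102884); state ← (V=0, rpm=0)
throttle_to(5892): rpm ← 5892
set_airspeed(64.6): V ← 64.6 m/s
adjust_throttle(+174): rpm ← 5892 +174 = 6066
throttle_to(6672): rpm ← 6672
throttle_to(2792): rpm ← 2792
adjust_throttle(-1229): rpm ← 2792 -1229 = 1563
set_airspeed(14.6): V ← 14.6 m/s
final state: V = 14.6 m/s, rpm = 1563 → n = rpm/60 = 26.050000 rev/s
target J* = 0.4444; solve J* = V/(n·D) for n: n = V/(J*·D) = 14.6/(0.4444 × 2.566) = 12.803307 rev/s
rpm = 60·n = 768.198410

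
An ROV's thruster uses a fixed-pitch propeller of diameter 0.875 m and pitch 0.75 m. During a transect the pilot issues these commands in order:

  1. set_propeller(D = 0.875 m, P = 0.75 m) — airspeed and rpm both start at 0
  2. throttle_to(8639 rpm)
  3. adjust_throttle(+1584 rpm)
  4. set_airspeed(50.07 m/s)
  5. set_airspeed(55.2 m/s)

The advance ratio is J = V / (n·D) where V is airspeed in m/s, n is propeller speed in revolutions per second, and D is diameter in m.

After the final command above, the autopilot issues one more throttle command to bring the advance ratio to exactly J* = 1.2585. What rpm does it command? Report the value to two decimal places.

set_propeller: D = 0.875 m, P = 0.75 m (p = P/D = 0.857143); state ← (V=0, rpm=0)
throttle_to(8639): rpm ← 8639
adjust_throttle(+1584): rpm ← 8639 +1584 = 10223
set_airspeed(50.07): V ← 50.07 m/s
set_airspeed(55.2): V ← 55.2 m/s
final state: V = 55.2 m/s, rpm = 10223 → n = rpm/60 = 170.383333 rev/s
target J* = 1.2585; solve J* = V/(n·D) for n: n = V/(J*·D) = 55.2/(1.2585 × 0.875) = 50.127703 rev/s
rpm = 60·n = 3007.662183

rpm = 3007.66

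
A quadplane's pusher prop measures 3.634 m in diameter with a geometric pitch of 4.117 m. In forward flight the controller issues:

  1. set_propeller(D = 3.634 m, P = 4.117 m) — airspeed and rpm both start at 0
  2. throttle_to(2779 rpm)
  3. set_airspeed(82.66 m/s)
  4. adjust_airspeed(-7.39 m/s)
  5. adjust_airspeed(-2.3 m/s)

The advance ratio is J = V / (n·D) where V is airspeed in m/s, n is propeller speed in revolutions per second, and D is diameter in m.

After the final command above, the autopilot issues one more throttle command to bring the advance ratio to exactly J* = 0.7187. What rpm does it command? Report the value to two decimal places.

rpm = 1676.34

set_propeller: D = 3.634 m, P = 4.117 m (p = P/D = 1.132911); state ← (V=0, rpm=0)
throttle_to(2779): rpm ← 2779
set_airspeed(82.66): V ← 82.66 m/s
adjust_airspeed(-7.39): V ← 82.66 -7.39 = 75.27 m/s
adjust_airspeed(-2.3): V ← 75.27 -2.3 = 72.97 m/s
final state: V = 72.97 m/s, rpm = 2779 → n = rpm/60 = 46.316667 rev/s
target J* = 0.7187; solve J* = V/(n·D) for n: n = V/(J*·D) = 72.97/(0.7187 × 3.634) = 27.939059 rev/s
rpm = 60·n = 1676.343554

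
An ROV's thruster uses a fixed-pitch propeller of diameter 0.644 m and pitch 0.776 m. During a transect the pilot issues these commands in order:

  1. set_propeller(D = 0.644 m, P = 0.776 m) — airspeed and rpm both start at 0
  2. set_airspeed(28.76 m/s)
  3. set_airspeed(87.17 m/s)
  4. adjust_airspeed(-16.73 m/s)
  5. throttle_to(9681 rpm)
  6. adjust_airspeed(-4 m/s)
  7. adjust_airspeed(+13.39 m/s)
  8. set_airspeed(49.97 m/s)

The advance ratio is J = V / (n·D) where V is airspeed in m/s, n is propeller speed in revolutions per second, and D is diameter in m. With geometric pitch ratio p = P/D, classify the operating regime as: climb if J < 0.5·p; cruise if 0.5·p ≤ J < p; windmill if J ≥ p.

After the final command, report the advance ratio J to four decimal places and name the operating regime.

J = 0.4809, regime = climb

set_propeller: D = 0.644 m, P = 0.776 m (p = P/D = 1.204969); state ← (V=0, rpm=0)
set_airspeed(28.76): V ← 28.76 m/s
set_airspeed(87.17): V ← 87.17 m/s
adjust_airspeed(-16.73): V ← 87.17 -16.73 = 70.44 m/s
throttle_to(9681): rpm ← 9681
adjust_airspeed(-4): V ← 70.44 -4 = 66.44 m/s
adjust_airspeed(+13.39): V ← 66.44 +13.39 = 79.83 m/s
set_airspeed(49.97): V ← 49.97 m/s
final state: V = 49.97 m/s, rpm = 9681 → n = rpm/60 = 161.350000 rev/s
J = V / (n·D) = 49.97 / (161.350000 × 0.644) = 0.480900
regime bands: climb J<0.6025 | cruise [0.6025, 1.2050) | windmill J≥1.2050
J = 0.4809 → climb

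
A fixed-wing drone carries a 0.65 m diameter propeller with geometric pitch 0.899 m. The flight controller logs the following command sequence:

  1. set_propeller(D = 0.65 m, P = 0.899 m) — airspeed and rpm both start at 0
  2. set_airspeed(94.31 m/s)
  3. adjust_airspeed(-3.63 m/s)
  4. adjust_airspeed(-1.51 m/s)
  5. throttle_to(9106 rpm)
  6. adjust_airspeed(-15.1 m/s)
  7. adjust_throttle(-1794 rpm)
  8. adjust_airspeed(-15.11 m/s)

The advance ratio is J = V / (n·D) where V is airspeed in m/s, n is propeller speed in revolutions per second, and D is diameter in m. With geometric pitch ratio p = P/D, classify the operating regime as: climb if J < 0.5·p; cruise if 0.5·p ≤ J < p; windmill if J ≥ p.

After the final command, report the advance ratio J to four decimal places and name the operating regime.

J = 0.7443, regime = cruise

set_propeller: D = 0.65 m, P = 0.899 m (p = P/D = 1.383077); state ← (V=0, rpm=0)
set_airspeed(94.31): V ← 94.31 m/s
adjust_airspeed(-3.63): V ← 94.31 -3.63 = 90.68 m/s
adjust_airspeed(-1.51): V ← 90.68 -1.51 = 89.17 m/s
throttle_to(9106): rpm ← 9106
adjust_airspeed(-15.1): V ← 89.17 -15.1 = 74.07 m/s
adjust_throttle(-1794): rpm ← 9106 -1794 = 7312
adjust_airspeed(-15.11): V ← 74.07 -15.11 = 58.96 m/s
final state: V = 58.96 m/s, rpm = 7312 → n = rpm/60 = 121.866667 rev/s
J = V / (n·D) = 58.96 / (121.866667 × 0.65) = 0.744319
regime bands: climb J<0.6915 | cruise [0.6915, 1.3831) | windmill J≥1.3831
J = 0.7443 → cruise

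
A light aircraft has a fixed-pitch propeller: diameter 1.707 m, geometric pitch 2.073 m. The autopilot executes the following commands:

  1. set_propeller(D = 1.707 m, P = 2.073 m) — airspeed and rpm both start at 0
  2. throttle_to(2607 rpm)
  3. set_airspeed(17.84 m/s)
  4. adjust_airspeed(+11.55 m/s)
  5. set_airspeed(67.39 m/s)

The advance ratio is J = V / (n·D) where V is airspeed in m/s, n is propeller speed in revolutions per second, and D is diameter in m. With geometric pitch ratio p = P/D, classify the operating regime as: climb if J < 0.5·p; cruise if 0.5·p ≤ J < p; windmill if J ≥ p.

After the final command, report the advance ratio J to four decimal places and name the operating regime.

set_propeller: D = 1.707 m, P = 2.073 m (p = P/D = 1.214411); state ← (V=0, rpm=0)
throttle_to(2607): rpm ← 2607
set_airspeed(17.84): V ← 17.84 m/s
adjust_airspeed(+11.55): V ← 17.84 +11.55 = 29.39 m/s
set_airspeed(67.39): V ← 67.39 m/s
final state: V = 67.39 m/s, rpm = 2607 → n = rpm/60 = 43.450000 rev/s
J = V / (n·D) = 67.39 / (43.450000 × 1.707) = 0.908599
regime bands: climb J<0.6072 | cruise [0.6072, 1.2144) | windmill J≥1.2144
J = 0.9086 → cruise

J = 0.9086, regime = cruise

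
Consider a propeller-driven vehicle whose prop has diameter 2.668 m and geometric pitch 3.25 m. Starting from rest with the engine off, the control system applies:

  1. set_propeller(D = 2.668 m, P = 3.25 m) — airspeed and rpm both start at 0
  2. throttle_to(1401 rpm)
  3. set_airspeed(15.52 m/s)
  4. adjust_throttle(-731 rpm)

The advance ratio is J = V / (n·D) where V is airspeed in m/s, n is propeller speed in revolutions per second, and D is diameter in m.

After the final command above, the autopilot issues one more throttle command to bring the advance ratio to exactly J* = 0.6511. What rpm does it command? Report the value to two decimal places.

rpm = 536.06

set_propeller: D = 2.668 m, P = 3.25 m (p = P/D = 1.218141); state ← (V=0, rpm=0)
throttle_to(1401): rpm ← 1401
set_airspeed(15.52): V ← 15.52 m/s
adjust_throttle(-731): rpm ← 1401 -731 = 670
final state: V = 15.52 m/s, rpm = 670 → n = rpm/60 = 11.166667 rev/s
target J* = 0.6511; solve J* = V/(n·D) for n: n = V/(J*·D) = 15.52/(0.6511 × 2.668) = 8.934252 rev/s
rpm = 60·n = 536.055118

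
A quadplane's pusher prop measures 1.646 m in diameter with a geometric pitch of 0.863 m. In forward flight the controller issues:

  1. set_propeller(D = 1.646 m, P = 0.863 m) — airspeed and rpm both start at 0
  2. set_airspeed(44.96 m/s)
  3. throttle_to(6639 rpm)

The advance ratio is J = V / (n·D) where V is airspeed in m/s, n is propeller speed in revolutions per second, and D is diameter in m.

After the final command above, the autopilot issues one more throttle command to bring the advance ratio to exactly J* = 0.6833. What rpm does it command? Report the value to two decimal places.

rpm = 2398.48

set_propeller: D = 1.646 m, P = 0.863 m (p = P/D = 0.524301); state ← (V=0, rpm=0)
set_airspeed(44.96): V ← 44.96 m/s
throttle_to(6639): rpm ← 6639
final state: V = 44.96 m/s, rpm = 6639 → n = rpm/60 = 110.650000 rev/s
target J* = 0.6833; solve J* = V/(n·D) for n: n = V/(J*·D) = 44.96/(0.6833 × 1.646) = 39.974685 rev/s
rpm = 60·n = 2398.481104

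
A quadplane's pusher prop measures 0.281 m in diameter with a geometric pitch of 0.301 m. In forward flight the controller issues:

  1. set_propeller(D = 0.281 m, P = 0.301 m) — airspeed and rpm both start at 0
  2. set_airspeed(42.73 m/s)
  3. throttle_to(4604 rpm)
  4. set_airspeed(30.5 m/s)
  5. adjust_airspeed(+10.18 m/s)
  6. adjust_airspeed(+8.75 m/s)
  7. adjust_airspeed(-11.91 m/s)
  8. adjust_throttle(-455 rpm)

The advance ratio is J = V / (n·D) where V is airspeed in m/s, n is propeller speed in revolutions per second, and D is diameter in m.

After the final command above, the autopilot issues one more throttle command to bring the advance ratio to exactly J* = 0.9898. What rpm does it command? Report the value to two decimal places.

rpm = 8093.95

set_propeller: D = 0.281 m, P = 0.301 m (p = P/D = 1.071174); state ← (V=0, rpm=0)
set_airspeed(42.73): V ← 42.73 m/s
throttle_to(4604): rpm ← 4604
set_airspeed(30.5): V ← 30.5 m/s
adjust_airspeed(+10.18): V ← 30.5 +10.18 = 40.68 m/s
adjust_airspeed(+8.75): V ← 40.68 +8.75 = 49.43 m/s
adjust_airspeed(-11.91): V ← 49.43 -11.91 = 37.52 m/s
adjust_throttle(-455): rpm ← 4604 -455 = 4149
final state: V = 37.52 m/s, rpm = 4149 → n = rpm/60 = 69.150000 rev/s
target J* = 0.9898; solve J* = V/(n·D) for n: n = V/(J*·D) = 37.52/(0.9898 × 0.281) = 134.899103 rev/s
rpm = 60·n = 8093.946151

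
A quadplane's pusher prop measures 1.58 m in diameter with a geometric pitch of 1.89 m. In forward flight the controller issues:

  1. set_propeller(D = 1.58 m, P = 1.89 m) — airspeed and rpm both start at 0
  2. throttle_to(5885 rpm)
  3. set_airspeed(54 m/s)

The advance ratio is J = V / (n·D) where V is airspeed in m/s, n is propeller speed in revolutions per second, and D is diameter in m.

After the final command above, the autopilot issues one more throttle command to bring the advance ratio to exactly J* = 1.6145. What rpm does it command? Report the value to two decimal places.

set_propeller: D = 1.58 m, P = 1.89 m (p = P/D = 1.196203); state ← (V=0, rpm=0)
throttle_to(5885): rpm ← 5885
set_airspeed(54): V ← 54 m/s
final state: V = 54 m/s, rpm = 5885 → n = rpm/60 = 98.083333 rev/s
target J* = 1.6145; solve J* = V/(n·D) for n: n = V/(J*·D) = 54/(1.6145 × 1.58) = 21.168916 rev/s
rpm = 60·n = 1270.134971

rpm = 1270.13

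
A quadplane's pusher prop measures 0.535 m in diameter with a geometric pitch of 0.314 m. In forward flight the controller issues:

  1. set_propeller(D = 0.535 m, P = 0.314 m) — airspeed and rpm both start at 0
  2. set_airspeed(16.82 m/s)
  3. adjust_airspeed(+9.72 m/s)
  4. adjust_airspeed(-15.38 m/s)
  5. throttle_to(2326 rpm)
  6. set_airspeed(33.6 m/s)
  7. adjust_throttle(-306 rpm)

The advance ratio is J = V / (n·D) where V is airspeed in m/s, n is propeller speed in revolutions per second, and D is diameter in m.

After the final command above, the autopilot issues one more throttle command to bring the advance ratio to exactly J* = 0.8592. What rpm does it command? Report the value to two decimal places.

rpm = 4385.74

set_propeller: D = 0.535 m, P = 0.314 m (p = P/D = 0.586916); state ← (V=0, rpm=0)
set_airspeed(16.82): V ← 16.82 m/s
adjust_airspeed(+9.72): V ← 16.82 +9.72 = 26.54 m/s
adjust_airspeed(-15.38): V ← 26.54 -15.38 = 11.16 m/s
throttle_to(2326): rpm ← 2326
set_airspeed(33.6): V ← 33.6 m/s
adjust_throttle(-306): rpm ← 2326 -306 = 2020
final state: V = 33.6 m/s, rpm = 2020 → n = rpm/60 = 33.666667 rev/s
target J* = 0.8592; solve J* = V/(n·D) for n: n = V/(J*·D) = 33.6/(0.8592 × 0.535) = 73.095599 rev/s
rpm = 60·n = 4385.735916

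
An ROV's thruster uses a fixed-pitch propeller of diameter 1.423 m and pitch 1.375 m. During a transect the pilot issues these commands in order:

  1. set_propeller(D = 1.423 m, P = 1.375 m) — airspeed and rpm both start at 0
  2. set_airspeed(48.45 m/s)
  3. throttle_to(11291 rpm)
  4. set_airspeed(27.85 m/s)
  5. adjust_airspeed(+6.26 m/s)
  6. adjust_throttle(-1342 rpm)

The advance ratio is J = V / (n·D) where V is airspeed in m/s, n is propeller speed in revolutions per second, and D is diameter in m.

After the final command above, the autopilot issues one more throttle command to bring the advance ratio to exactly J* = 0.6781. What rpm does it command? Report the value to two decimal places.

rpm = 2120.97

set_propeller: D = 1.423 m, P = 1.375 m (p = P/D = 0.966268); state ← (V=0, rpm=0)
set_airspeed(48.45): V ← 48.45 m/s
throttle_to(11291): rpm ← 11291
set_airspeed(27.85): V ← 27.85 m/s
adjust_airspeed(+6.26): V ← 27.85 +6.26 = 34.11 m/s
adjust_throttle(-1342): rpm ← 11291 -1342 = 9949
final state: V = 34.11 m/s, rpm = 9949 → n = rpm/60 = 165.816667 rev/s
target J* = 0.6781; solve J* = V/(n·D) for n: n = V/(J*·D) = 34.11/(0.6781 × 1.423) = 35.349484 rev/s
rpm = 60·n = 2120.969021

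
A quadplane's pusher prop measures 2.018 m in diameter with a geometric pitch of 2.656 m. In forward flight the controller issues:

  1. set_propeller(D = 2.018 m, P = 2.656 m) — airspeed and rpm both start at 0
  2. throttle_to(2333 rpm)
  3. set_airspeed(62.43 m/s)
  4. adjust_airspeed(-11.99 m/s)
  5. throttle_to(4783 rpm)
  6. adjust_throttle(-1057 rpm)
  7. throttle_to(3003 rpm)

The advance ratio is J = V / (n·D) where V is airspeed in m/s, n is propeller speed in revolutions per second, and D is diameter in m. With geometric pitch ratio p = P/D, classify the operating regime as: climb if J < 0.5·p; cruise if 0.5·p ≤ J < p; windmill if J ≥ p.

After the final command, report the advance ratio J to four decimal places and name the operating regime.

set_propeller: D = 2.018 m, P = 2.656 m (p = P/D = 1.316155); state ← (V=0, rpm=0)
throttle_to(2333): rpm ← 2333
set_airspeed(62.43): V ← 62.43 m/s
adjust_airspeed(-11.99): V ← 62.43 -11.99 = 50.44 m/s
throttle_to(4783): rpm ← 4783
adjust_throttle(-1057): rpm ← 4783 -1057 = 3726
throttle_to(3003): rpm ← 3003
final state: V = 50.44 m/s, rpm = 3003 → n = rpm/60 = 50.050000 rev/s
J = V / (n·D) = 50.44 / (50.050000 × 2.018) = 0.499401
regime bands: climb J<0.6581 | cruise [0.6581, 1.3162) | windmill J≥1.3162
J = 0.4994 → climb

J = 0.4994, regime = climb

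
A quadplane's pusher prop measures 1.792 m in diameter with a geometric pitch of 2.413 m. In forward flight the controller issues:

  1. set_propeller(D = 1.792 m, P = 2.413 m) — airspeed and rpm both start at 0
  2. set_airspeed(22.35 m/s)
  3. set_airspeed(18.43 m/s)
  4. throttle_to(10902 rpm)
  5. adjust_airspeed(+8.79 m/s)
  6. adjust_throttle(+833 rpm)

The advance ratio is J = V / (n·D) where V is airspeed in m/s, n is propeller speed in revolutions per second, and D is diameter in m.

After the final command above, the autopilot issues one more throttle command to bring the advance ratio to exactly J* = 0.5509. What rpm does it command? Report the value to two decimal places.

set_propeller: D = 1.792 m, P = 2.413 m (p = P/D = 1.346540); state ← (V=0, rpm=0)
set_airspeed(22.35): V ← 22.35 m/s
set_airspeed(18.43): V ← 18.43 m/s
throttle_to(10902): rpm ← 10902
adjust_airspeed(+8.79): V ← 18.43 +8.79 = 27.22 m/s
adjust_throttle(+833): rpm ← 10902 +833 = 11735
final state: V = 27.22 m/s, rpm = 11735 → n = rpm/60 = 195.583333 rev/s
target J* = 0.5509; solve J* = V/(n·D) for n: n = V/(J*·D) = 27.22/(0.5509 × 1.792) = 27.572576 rev/s
rpm = 60·n = 1654.354563

rpm = 1654.35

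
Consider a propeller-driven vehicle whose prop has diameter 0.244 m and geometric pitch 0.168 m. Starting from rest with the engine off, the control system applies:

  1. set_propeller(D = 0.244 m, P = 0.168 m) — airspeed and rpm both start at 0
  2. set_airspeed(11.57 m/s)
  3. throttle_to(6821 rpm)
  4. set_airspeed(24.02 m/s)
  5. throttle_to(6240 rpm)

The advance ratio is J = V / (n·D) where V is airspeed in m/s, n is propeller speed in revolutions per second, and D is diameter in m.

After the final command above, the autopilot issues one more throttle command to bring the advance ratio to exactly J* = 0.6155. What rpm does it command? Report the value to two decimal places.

rpm = 9596.36

set_propeller: D = 0.244 m, P = 0.168 m (p = P/D = 0.688525); state ← (V=0, rpm=0)
set_airspeed(11.57): V ← 11.57 m/s
throttle_to(6821): rpm ← 6821
set_airspeed(24.02): V ← 24.02 m/s
throttle_to(6240): rpm ← 6240
final state: V = 24.02 m/s, rpm = 6240 → n = rpm/60 = 104.000000 rev/s
target J* = 0.6155; solve J* = V/(n·D) for n: n = V/(J*·D) = 24.02/(0.6155 × 0.244) = 159.939274 rev/s
rpm = 60·n = 9596.356421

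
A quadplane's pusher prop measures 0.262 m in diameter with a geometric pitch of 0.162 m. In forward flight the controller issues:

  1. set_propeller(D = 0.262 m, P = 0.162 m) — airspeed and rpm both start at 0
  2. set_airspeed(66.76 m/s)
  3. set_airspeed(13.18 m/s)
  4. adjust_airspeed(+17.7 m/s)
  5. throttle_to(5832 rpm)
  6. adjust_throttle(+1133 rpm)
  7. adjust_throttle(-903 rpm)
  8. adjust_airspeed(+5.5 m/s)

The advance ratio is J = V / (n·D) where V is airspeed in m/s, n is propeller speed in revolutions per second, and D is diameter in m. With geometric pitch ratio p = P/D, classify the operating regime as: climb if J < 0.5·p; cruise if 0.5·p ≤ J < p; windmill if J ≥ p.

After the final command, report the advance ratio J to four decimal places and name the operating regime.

J = 1.3743, regime = windmill

set_propeller: D = 0.262 m, P = 0.162 m (p = P/D = 0.618321); state ← (V=0, rpm=0)
set_airspeed(66.76): V ← 66.76 m/s
set_airspeed(13.18): V ← 13.18 m/s
adjust_airspeed(+17.7): V ← 13.18 +17.7 = 30.88 m/s
throttle_to(5832): rpm ← 5832
adjust_throttle(+1133): rpm ← 5832 +1133 = 6965
adjust_throttle(-903): rpm ← 6965 -903 = 6062
adjust_airspeed(+5.5): V ← 30.88 +5.5 = 36.38 m/s
final state: V = 36.38 m/s, rpm = 6062 → n = rpm/60 = 101.033333 rev/s
J = V / (n·D) = 36.38 / (101.033333 × 0.262) = 1.374348
regime bands: climb J<0.3092 | cruise [0.3092, 0.6183) | windmill J≥0.6183
J = 1.3743 → windmill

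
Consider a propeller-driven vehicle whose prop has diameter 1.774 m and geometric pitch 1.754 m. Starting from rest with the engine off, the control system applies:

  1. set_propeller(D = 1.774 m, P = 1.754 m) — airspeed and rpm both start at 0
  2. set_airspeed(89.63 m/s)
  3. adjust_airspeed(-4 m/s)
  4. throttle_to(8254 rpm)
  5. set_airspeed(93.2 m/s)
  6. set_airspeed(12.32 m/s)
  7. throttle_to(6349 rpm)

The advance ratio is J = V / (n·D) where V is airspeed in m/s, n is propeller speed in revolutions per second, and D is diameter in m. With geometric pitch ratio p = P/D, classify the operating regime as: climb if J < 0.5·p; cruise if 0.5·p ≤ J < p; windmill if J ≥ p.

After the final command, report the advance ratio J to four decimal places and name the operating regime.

J = 0.0656, regime = climb

set_propeller: D = 1.774 m, P = 1.754 m (p = P/D = 0.988726); state ← (V=0, rpm=0)
set_airspeed(89.63): V ← 89.63 m/s
adjust_airspeed(-4): V ← 89.63 -4 = 85.63 m/s
throttle_to(8254): rpm ← 8254
set_airspeed(93.2): V ← 93.2 m/s
set_airspeed(12.32): V ← 12.32 m/s
throttle_to(6349): rpm ← 6349
final state: V = 12.32 m/s, rpm = 6349 → n = rpm/60 = 105.816667 rev/s
J = V / (n·D) = 12.32 / (105.816667 × 1.774) = 0.065630
regime bands: climb J<0.4944 | cruise [0.4944, 0.9887) | windmill J≥0.9887
J = 0.0656 → climb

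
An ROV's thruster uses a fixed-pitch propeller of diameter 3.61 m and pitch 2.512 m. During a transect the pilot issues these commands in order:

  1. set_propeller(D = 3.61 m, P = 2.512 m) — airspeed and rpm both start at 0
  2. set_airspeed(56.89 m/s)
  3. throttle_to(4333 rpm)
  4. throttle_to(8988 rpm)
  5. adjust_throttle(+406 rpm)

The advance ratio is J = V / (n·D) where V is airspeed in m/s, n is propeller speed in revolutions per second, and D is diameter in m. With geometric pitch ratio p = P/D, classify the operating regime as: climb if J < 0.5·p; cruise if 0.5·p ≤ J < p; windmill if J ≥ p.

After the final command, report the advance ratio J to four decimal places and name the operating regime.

set_propeller: D = 3.61 m, P = 2.512 m (p = P/D = 0.695845); state ← (V=0, rpm=0)
set_airspeed(56.89): V ← 56.89 m/s
throttle_to(4333): rpm ← 4333
throttle_to(8988): rpm ← 8988
adjust_throttle(+406): rpm ← 8988 +406 = 9394
final state: V = 56.89 m/s, rpm = 9394 → n = rpm/60 = 156.566667 rev/s
J = V / (n·D) = 56.89 / (156.566667 × 3.61) = 0.100654
regime bands: climb J<0.3479 | cruise [0.3479, 0.6958) | windmill J≥0.6958
J = 0.1007 → climb

J = 0.1007, regime = climb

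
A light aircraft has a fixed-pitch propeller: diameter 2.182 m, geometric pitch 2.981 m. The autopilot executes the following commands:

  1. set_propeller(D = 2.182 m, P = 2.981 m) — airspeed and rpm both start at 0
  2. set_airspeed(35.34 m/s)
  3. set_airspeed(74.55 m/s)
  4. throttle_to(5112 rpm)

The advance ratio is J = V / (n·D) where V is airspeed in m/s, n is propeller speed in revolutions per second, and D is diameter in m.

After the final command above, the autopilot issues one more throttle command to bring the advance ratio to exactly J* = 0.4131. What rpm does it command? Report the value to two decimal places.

set_propeller: D = 2.182 m, P = 2.981 m (p = P/D = 1.366178); state ← (V=0, rpm=0)
set_airspeed(35.34): V ← 35.34 m/s
set_airspeed(74.55): V ← 74.55 m/s
throttle_to(5112): rpm ← 5112
final state: V = 74.55 m/s, rpm = 5112 → n = rpm/60 = 85.200000 rev/s
target J* = 0.4131; solve J* = V/(n·D) for n: n = V/(J*·D) = 74.55/(0.4131 × 2.182) = 82.706131 rev/s
rpm = 60·n = 4962.367878

rpm = 4962.37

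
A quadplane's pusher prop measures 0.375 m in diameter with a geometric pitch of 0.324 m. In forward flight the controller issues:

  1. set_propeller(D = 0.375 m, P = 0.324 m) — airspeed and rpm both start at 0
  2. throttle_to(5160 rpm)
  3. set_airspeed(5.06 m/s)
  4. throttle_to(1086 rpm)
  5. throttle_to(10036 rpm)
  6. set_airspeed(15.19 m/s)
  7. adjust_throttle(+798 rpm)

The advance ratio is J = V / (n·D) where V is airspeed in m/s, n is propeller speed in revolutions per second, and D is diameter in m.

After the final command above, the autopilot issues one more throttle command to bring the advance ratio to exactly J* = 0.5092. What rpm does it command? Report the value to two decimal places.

set_propeller: D = 0.375 m, P = 0.324 m (p = P/D = 0.864000); state ← (V=0, rpm=0)
throttle_to(5160): rpm ← 5160
set_airspeed(5.06): V ← 5.06 m/s
throttle_to(1086): rpm ← 1086
throttle_to(10036): rpm ← 10036
set_airspeed(15.19): V ← 15.19 m/s
adjust_throttle(+798): rpm ← 10036 +798 = 10834
final state: V = 15.19 m/s, rpm = 10834 → n = rpm/60 = 180.566667 rev/s
target J* = 0.5092; solve J* = V/(n·D) for n: n = V/(J*·D) = 15.19/(0.5092 × 0.375) = 79.549620 rev/s
rpm = 60·n = 4772.977219

rpm = 4772.98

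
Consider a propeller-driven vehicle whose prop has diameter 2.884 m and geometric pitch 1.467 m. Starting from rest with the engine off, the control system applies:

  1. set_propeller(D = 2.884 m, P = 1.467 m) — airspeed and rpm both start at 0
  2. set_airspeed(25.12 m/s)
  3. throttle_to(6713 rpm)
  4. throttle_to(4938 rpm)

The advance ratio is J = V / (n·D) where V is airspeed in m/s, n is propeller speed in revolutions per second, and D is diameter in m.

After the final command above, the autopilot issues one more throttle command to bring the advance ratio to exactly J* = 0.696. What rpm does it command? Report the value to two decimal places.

rpm = 750.87

set_propeller: D = 2.884 m, P = 1.467 m (p = P/D = 0.508669); state ← (V=0, rpm=0)
set_airspeed(25.12): V ← 25.12 m/s
throttle_to(6713): rpm ← 6713
throttle_to(4938): rpm ← 4938
final state: V = 25.12 m/s, rpm = 4938 → n = rpm/60 = 82.300000 rev/s
target J* = 0.696; solve J* = V/(n·D) for n: n = V/(J*·D) = 25.12/(0.696 × 2.884) = 12.514547 rev/s
rpm = 60·n = 750.872830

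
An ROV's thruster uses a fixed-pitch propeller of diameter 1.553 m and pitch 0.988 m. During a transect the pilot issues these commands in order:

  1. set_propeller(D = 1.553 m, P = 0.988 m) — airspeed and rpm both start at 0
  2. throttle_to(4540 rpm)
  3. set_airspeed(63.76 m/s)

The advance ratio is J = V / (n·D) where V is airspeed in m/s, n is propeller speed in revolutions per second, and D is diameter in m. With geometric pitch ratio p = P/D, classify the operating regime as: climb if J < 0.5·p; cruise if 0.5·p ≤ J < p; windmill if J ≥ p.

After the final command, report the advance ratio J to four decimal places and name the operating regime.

J = 0.5426, regime = cruise

set_propeller: D = 1.553 m, P = 0.988 m (p = P/D = 0.636188); state ← (V=0, rpm=0)
throttle_to(4540): rpm ← 4540
set_airspeed(63.76): V ← 63.76 m/s
final state: V = 63.76 m/s, rpm = 4540 → n = rpm/60 = 75.666667 rev/s
J = V / (n·D) = 63.76 / (75.666667 × 1.553) = 0.542591
regime bands: climb J<0.3181 | cruise [0.3181, 0.6362) | windmill J≥0.6362
J = 0.5426 → cruise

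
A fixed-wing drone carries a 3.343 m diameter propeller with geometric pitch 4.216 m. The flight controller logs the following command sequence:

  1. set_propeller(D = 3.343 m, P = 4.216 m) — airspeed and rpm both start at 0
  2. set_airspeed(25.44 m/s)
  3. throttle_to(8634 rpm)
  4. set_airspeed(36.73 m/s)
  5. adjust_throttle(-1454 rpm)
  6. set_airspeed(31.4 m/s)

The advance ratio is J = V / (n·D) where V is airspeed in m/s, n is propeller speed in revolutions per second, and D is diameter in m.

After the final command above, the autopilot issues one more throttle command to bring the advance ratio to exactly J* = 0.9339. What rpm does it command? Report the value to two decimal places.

set_propeller: D = 3.343 m, P = 4.216 m (p = P/D = 1.261143); state ← (V=0, rpm=0)
set_airspeed(25.44): V ← 25.44 m/s
throttle_to(8634): rpm ← 8634
set_airspeed(36.73): V ← 36.73 m/s
adjust_throttle(-1454): rpm ← 8634 -1454 = 7180
set_airspeed(31.4): V ← 31.4 m/s
final state: V = 31.4 m/s, rpm = 7180 → n = rpm/60 = 119.666667 rev/s
target J* = 0.9339; solve J* = V/(n·D) for n: n = V/(J*·D) = 31.4/(0.9339 × 3.343) = 10.057566 rev/s
rpm = 60·n = 603.453967

rpm = 603.45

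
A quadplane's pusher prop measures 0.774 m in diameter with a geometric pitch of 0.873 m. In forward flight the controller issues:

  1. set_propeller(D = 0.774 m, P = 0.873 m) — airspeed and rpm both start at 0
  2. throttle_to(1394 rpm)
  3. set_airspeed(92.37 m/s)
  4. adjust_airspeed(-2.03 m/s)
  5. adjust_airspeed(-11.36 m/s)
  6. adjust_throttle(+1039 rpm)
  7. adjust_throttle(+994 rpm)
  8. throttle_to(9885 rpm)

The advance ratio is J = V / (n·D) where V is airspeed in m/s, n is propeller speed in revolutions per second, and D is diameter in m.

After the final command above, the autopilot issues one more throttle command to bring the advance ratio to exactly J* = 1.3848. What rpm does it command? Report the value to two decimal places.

set_propeller: D = 0.774 m, P = 0.873 m (p = P/D = 1.127907); state ← (V=0, rpm=0)
throttle_to(1394): rpm ← 1394
set_airspeed(92.37): V ← 92.37 m/s
adjust_airspeed(-2.03): V ← 92.37 -2.03 = 90.34 m/s
adjust_airspeed(-11.36): V ← 90.34 -11.36 = 78.98 m/s
adjust_throttle(+1039): rpm ← 1394 +1039 = 2433
adjust_throttle(+994): rpm ← 2433 +994 = 3427
throttle_to(9885): rpm ← 9885
final state: V = 78.98 m/s, rpm = 9885 → n = rpm/60 = 164.750000 rev/s
target J* = 1.3848; solve J* = V/(n·D) for n: n = V/(J*·D) = 78.98/(1.3848 × 0.774) = 73.686701 rev/s
rpm = 60·n = 4421.202065

rpm = 4421.20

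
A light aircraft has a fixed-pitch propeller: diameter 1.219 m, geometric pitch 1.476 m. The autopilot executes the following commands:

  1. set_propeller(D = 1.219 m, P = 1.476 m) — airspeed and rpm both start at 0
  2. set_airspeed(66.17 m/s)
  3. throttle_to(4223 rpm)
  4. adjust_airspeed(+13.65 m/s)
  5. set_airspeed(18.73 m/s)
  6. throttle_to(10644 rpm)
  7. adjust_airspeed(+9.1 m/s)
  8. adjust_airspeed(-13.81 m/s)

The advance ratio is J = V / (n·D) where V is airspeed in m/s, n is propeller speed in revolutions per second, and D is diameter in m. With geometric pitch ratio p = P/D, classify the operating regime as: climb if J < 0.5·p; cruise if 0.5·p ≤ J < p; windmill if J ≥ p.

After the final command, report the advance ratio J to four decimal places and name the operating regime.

set_propeller: D = 1.219 m, P = 1.476 m (p = P/D = 1.210829); state ← (V=0, rpm=0)
set_airspeed(66.17): V ← 66.17 m/s
throttle_to(4223): rpm ← 4223
adjust_airspeed(+13.65): V ← 66.17 +13.65 = 79.82 m/s
set_airspeed(18.73): V ← 18.73 m/s
throttle_to(10644): rpm ← 10644
adjust_airspeed(+9.1): V ← 18.73 +9.1 = 27.83 m/s
adjust_airspeed(-13.81): V ← 27.83 -13.81 = 14.02 m/s
final state: V = 14.02 m/s, rpm = 10644 → n = rpm/60 = 177.400000 rev/s
J = V / (n·D) = 14.02 / (177.400000 × 1.219) = 0.064832
regime bands: climb J<0.6054 | cruise [0.6054, 1.2108) | windmill J≥1.2108
J = 0.0648 → climb

J = 0.0648, regime = climb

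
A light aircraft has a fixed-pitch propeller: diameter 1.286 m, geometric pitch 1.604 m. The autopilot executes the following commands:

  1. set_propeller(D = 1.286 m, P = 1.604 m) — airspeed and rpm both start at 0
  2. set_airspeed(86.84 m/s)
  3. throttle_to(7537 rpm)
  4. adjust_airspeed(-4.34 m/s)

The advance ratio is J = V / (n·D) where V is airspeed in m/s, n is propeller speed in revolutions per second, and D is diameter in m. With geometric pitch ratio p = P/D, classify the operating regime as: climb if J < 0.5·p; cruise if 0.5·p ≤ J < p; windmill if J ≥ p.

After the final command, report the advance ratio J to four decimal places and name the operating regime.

set_propeller: D = 1.286 m, P = 1.604 m (p = P/D = 1.247278); state ← (V=0, rpm=0)
set_airspeed(86.84): V ← 86.84 m/s
throttle_to(7537): rpm ← 7537
adjust_airspeed(-4.34): V ← 86.84 -4.34 = 82.5 m/s
final state: V = 82.5 m/s, rpm = 7537 → n = rpm/60 = 125.616667 rev/s
J = V / (n·D) = 82.5 / (125.616667 × 1.286) = 0.510700
regime bands: climb J<0.6236 | cruise [0.6236, 1.2473) | windmill J≥1.2473
J = 0.5107 → climb

J = 0.5107, regime = climb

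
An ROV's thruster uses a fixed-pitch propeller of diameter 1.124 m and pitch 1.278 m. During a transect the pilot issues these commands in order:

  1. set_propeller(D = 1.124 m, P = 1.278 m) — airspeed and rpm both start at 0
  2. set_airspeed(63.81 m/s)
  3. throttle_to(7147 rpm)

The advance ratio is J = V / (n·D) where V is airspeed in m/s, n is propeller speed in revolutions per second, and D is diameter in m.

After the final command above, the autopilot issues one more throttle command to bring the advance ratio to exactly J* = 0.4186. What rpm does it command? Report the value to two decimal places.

set_propeller: D = 1.124 m, P = 1.278 m (p = P/D = 1.137011); state ← (V=0, rpm=0)
set_airspeed(63.81): V ← 63.81 m/s
throttle_to(7147): rpm ← 7147
final state: V = 63.81 m/s, rpm = 7147 → n = rpm/60 = 119.116667 rev/s
target J* = 0.4186; solve J* = V/(n·D) for n: n = V/(J*·D) = 63.81/(0.4186 × 1.124) = 135.619834 rev/s
rpm = 60·n = 8137.190057

rpm = 8137.19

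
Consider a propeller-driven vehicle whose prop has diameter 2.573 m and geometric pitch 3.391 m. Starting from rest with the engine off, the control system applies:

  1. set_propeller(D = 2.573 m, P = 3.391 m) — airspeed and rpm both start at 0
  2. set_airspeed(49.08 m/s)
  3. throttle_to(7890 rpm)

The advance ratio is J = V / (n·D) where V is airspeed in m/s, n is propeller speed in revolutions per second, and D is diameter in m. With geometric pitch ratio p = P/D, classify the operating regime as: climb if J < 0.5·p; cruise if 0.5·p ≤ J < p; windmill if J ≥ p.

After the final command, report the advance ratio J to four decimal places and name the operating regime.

J = 0.1451, regime = climb

set_propeller: D = 2.573 m, P = 3.391 m (p = P/D = 1.317917); state ← (V=0, rpm=0)
set_airspeed(49.08): V ← 49.08 m/s
throttle_to(7890): rpm ← 7890
final state: V = 49.08 m/s, rpm = 7890 → n = rpm/60 = 131.500000 rev/s
J = V / (n·D) = 49.08 / (131.500000 × 2.573) = 0.145057
regime bands: climb J<0.6590 | cruise [0.6590, 1.3179) | windmill J≥1.3179
J = 0.1451 → climb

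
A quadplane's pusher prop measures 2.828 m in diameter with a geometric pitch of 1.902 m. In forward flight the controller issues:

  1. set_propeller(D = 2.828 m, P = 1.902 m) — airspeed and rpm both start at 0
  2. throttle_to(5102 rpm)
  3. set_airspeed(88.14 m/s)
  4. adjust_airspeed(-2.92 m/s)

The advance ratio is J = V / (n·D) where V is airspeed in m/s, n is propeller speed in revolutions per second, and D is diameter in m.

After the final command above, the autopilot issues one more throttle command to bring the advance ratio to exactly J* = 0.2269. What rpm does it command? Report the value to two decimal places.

set_propeller: D = 2.828 m, P = 1.902 m (p = P/D = 0.672560); state ← (V=0, rpm=0)
throttle_to(5102): rpm ← 5102
set_airspeed(88.14): V ← 88.14 m/s
adjust_airspeed(-2.92): V ← 88.14 -2.92 = 85.22 m/s
final state: V = 85.22 m/s, rpm = 5102 → n = rpm/60 = 85.033333 rev/s
target J* = 0.2269; solve J* = V/(n·D) for n: n = V/(J*·D) = 85.22/(0.2269 × 2.828) = 132.809037 rev/s
rpm = 60·n = 7968.542242

rpm = 7968.54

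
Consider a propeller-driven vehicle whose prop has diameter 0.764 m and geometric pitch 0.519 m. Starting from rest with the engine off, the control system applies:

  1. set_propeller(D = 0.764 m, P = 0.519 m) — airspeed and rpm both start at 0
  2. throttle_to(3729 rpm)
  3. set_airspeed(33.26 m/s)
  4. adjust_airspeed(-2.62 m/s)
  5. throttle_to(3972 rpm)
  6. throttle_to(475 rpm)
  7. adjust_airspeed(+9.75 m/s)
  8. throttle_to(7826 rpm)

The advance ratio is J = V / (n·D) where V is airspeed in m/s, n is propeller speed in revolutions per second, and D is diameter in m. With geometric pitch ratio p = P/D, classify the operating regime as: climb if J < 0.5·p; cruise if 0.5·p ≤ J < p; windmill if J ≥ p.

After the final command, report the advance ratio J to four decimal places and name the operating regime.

J = 0.4053, regime = cruise

set_propeller: D = 0.764 m, P = 0.519 m (p = P/D = 0.679319); state ← (V=0, rpm=0)
throttle_to(3729): rpm ← 3729
set_airspeed(33.26): V ← 33.26 m/s
adjust_airspeed(-2.62): V ← 33.26 -2.62 = 30.64 m/s
throttle_to(3972): rpm ← 3972
throttle_to(475): rpm ← 475
adjust_airspeed(+9.75): V ← 30.64 +9.75 = 40.39 m/s
throttle_to(7826): rpm ← 7826
final state: V = 40.39 m/s, rpm = 7826 → n = rpm/60 = 130.433333 rev/s
J = V / (n·D) = 40.39 / (130.433333 × 0.764) = 0.405314
regime bands: climb J<0.3397 | cruise [0.3397, 0.6793) | windmill J≥0.6793
J = 0.4053 → cruise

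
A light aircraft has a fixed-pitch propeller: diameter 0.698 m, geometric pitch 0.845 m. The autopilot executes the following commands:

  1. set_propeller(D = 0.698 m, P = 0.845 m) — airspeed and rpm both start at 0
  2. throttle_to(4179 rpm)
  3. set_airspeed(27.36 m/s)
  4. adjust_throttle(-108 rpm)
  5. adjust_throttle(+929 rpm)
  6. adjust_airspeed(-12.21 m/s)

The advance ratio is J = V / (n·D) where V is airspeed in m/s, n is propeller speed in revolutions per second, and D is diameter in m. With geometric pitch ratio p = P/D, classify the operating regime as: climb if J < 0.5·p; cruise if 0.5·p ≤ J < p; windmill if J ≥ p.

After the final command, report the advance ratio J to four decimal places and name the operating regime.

J = 0.2605, regime = climb

set_propeller: D = 0.698 m, P = 0.845 m (p = P/D = 1.210602); state ← (V=0, rpm=0)
throttle_to(4179): rpm ← 4179
set_airspeed(27.36): V ← 27.36 m/s
adjust_throttle(-108): rpm ← 4179 -108 = 4071
adjust_throttle(+929): rpm ← 4071 +929 = 5000
adjust_airspeed(-12.21): V ← 27.36 -12.21 = 15.15 m/s
final state: V = 15.15 m/s, rpm = 5000 → n = rpm/60 = 83.333333 rev/s
J = V / (n·D) = 15.15 / (83.333333 × 0.698) = 0.260458
regime bands: climb J<0.6053 | cruise [0.6053, 1.2106) | windmill J≥1.2106
J = 0.2605 → climb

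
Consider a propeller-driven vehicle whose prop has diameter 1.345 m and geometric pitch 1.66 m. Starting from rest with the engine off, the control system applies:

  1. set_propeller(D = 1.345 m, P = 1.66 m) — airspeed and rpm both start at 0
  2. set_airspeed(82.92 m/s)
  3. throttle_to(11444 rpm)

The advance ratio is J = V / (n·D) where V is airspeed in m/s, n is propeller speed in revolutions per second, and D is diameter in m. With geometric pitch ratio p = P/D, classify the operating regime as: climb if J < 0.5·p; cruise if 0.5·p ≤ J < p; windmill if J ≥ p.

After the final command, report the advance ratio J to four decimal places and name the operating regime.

J = 0.3232, regime = climb

set_propeller: D = 1.345 m, P = 1.66 m (p = P/D = 1.234201); state ← (V=0, rpm=0)
set_airspeed(82.92): V ← 82.92 m/s
throttle_to(11444): rpm ← 11444
final state: V = 82.92 m/s, rpm = 11444 → n = rpm/60 = 190.733333 rev/s
J = V / (n·D) = 82.92 / (190.733333 × 1.345) = 0.323229
regime bands: climb J<0.6171 | cruise [0.6171, 1.2342) | windmill J≥1.2342
J = 0.3232 → climb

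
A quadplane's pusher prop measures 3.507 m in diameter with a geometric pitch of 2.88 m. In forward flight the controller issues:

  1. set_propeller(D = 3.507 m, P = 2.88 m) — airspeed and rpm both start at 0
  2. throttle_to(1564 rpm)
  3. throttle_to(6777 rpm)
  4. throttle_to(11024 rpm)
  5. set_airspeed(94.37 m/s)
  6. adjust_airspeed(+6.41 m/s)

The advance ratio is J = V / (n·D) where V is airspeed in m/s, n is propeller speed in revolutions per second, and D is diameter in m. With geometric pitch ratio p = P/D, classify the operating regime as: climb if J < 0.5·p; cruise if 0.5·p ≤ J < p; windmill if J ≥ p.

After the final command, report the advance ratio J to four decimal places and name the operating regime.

J = 0.1564, regime = climb

set_propeller: D = 3.507 m, P = 2.88 m (p = P/D = 0.821215); state ← (V=0, rpm=0)
throttle_to(1564): rpm ← 1564
throttle_to(6777): rpm ← 6777
throttle_to(11024): rpm ← 11024
set_airspeed(94.37): V ← 94.37 m/s
adjust_airspeed(+6.41): V ← 94.37 +6.41 = 100.78 m/s
final state: V = 100.78 m/s, rpm = 11024 → n = rpm/60 = 183.733333 rev/s
J = V / (n·D) = 100.78 / (183.733333 × 3.507) = 0.156405
regime bands: climb J<0.4106 | cruise [0.4106, 0.8212) | windmill J≥0.8212
J = 0.1564 → climb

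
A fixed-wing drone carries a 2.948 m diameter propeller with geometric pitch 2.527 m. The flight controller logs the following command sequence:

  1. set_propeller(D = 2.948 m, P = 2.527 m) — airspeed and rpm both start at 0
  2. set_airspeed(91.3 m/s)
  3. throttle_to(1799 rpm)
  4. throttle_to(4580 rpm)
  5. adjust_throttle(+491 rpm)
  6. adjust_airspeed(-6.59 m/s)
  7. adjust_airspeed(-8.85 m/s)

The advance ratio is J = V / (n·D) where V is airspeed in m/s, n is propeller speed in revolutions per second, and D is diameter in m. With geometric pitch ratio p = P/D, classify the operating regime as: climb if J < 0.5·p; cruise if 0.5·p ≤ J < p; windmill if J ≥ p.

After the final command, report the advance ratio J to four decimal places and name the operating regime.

set_propeller: D = 2.948 m, P = 2.527 m (p = P/D = 0.857191); state ← (V=0, rpm=0)
set_airspeed(91.3): V ← 91.3 m/s
throttle_to(1799): rpm ← 1799
throttle_to(4580): rpm ← 4580
adjust_throttle(+491): rpm ← 4580 +491 = 5071
adjust_airspeed(-6.59): V ← 91.3 -6.59 = 84.71 m/s
adjust_airspeed(-8.85): V ← 84.71 -8.85 = 75.86 m/s
final state: V = 75.86 m/s, rpm = 5071 → n = rpm/60 = 84.516667 rev/s
J = V / (n·D) = 75.86 / (84.516667 × 2.948) = 0.304469
regime bands: climb J<0.4286 | cruise [0.4286, 0.8572) | windmill J≥0.8572
J = 0.3045 → climb

J = 0.3045, regime = climb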